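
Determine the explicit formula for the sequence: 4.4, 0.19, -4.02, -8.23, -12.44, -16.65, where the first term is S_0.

Check differences: 0.19 - 4.4 = -4.21
-4.02 - 0.19 = -4.21
Common difference d = -4.21.
First term a = 4.4.
Formula: S_i = 4.40 - 4.21*i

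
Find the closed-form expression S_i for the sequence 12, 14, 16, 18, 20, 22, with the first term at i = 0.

Check differences: 14 - 12 = 2
16 - 14 = 2
Common difference d = 2.
First term a = 12.
Formula: S_i = 12 + 2*i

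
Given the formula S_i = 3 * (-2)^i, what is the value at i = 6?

S_6 = 3 * (-2)^6 = 3 * 64 = 192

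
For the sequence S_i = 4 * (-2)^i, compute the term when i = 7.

S_7 = 4 * (-2)^7 = 4 * -128 = -512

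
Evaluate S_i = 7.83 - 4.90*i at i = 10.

S_10 = 7.83 + -4.9*10 = 7.83 + -49.0 = -41.17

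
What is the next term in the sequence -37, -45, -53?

Differences: -45 - -37 = -8
This is an arithmetic sequence with common difference d = -8.
Next term = -53 + -8 = -61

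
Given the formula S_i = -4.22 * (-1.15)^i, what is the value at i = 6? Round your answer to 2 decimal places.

S_6 = -4.22 * (-1.15)^6 ≈ -4.22 * 2.3131 ≈ -9.76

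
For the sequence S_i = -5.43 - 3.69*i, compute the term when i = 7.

S_7 = -5.43 + -3.69*7 = -5.43 + -25.83 = -31.26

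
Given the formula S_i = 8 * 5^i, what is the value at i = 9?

S_9 = 8 * 5^9 = 8 * 1953125 = 15625000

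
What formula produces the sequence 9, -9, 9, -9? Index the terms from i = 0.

Check ratios: -9 / 9 = -1.0
Common ratio r = -1.
First term a = 9.
Formula: S_i = 9 * (-1)^i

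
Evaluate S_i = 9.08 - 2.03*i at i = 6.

S_6 = 9.08 + -2.03*6 = 9.08 + -12.18 = -3.1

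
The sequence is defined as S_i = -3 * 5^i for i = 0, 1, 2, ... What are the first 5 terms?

This is a geometric sequence.
i=0: S_0 = -3 * 5^0 = -3
i=1: S_1 = -3 * 5^1 = -15
i=2: S_2 = -3 * 5^2 = -75
i=3: S_3 = -3 * 5^3 = -375
i=4: S_4 = -3 * 5^4 = -1875
The first 5 terms are: [-3, -15, -75, -375, -1875]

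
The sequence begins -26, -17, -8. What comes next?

Differences: -17 - -26 = 9
This is an arithmetic sequence with common difference d = 9.
Next term = -8 + 9 = 1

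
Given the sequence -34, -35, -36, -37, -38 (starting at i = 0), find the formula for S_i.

Check differences: -35 - -34 = -1
-36 - -35 = -1
Common difference d = -1.
First term a = -34.
Formula: S_i = -34 - 1*i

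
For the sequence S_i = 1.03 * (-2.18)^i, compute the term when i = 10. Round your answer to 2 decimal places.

S_10 = 1.03 * (-2.18)^10 ≈ 1.03 * 2424.1804 ≈ 2496.91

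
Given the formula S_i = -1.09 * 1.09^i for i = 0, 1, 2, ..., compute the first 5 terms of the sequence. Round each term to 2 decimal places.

This is a geometric sequence.
i=0: S_0 = -1.09 * 1.09^0 = -1.09
i=1: S_1 = -1.09 * 1.09^1 ≈ -1.19
i=2: S_2 = -1.09 * 1.09^2 ≈ -1.3
i=3: S_3 = -1.09 * 1.09^3 ≈ -1.41
i=4: S_4 = -1.09 * 1.09^4 ≈ -1.54
The first 5 terms are: [-1.09, -1.19, -1.3, -1.41, -1.54]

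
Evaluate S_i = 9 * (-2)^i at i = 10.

S_10 = 9 * (-2)^10 = 9 * 1024 = 9216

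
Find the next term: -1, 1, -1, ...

Ratios: 1 / -1 = -1.0
This is a geometric sequence with common ratio r = -1.
Next term = -1 * -1 = 1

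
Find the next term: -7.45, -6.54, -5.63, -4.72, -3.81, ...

Differences: -6.54 - -7.45 = 0.91
This is an arithmetic sequence with common difference d = 0.91.
Next term = -3.81 + 0.91 = -2.9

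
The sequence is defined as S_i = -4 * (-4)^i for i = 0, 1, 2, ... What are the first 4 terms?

This is a geometric sequence.
i=0: S_0 = -4 * (-4)^0 = -4
i=1: S_1 = -4 * (-4)^1 = 16
i=2: S_2 = -4 * (-4)^2 = -64
i=3: S_3 = -4 * (-4)^3 = 256
The first 4 terms are: [-4, 16, -64, 256]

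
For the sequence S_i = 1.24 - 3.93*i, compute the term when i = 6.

S_6 = 1.24 + -3.93*6 = 1.24 + -23.58 = -22.34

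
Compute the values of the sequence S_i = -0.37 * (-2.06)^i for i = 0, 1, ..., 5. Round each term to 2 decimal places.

This is a geometric sequence.
i=0: S_0 = -0.37 * (-2.06)^0 = -0.37
i=1: S_1 = -0.37 * (-2.06)^1 ≈ 0.76
i=2: S_2 = -0.37 * (-2.06)^2 ≈ -1.57
i=3: S_3 = -0.37 * (-2.06)^3 ≈ 3.23
i=4: S_4 = -0.37 * (-2.06)^4 ≈ -6.66
i=5: S_5 = -0.37 * (-2.06)^5 ≈ 13.73
The first 6 terms are: [-0.37, 0.76, -1.57, 3.23, -6.66, 13.73]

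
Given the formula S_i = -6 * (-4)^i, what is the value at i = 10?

S_10 = -6 * (-4)^10 = -6 * 1048576 = -6291456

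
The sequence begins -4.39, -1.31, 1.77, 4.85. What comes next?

Differences: -1.31 - -4.39 = 3.08
This is an arithmetic sequence with common difference d = 3.08.
Next term = 4.85 + 3.08 = 7.93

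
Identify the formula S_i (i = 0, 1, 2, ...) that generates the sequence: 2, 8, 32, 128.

Check ratios: 8 / 2 = 4.0
Common ratio r = 4.
First term a = 2.
Formula: S_i = 2 * 4^i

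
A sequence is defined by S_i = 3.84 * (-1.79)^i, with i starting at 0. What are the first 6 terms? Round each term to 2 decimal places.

This is a geometric sequence.
i=0: S_0 = 3.84 * (-1.79)^0 = 3.84
i=1: S_1 = 3.84 * (-1.79)^1 ≈ -6.87
i=2: S_2 = 3.84 * (-1.79)^2 ≈ 12.3
i=3: S_3 = 3.84 * (-1.79)^3 ≈ -22.02
i=4: S_4 = 3.84 * (-1.79)^4 ≈ 39.42
i=5: S_5 = 3.84 * (-1.79)^5 ≈ -70.57
The first 6 terms are: [3.84, -6.87, 12.3, -22.02, 39.42, -70.57]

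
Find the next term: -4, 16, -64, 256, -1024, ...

Ratios: 16 / -4 = -4.0
This is a geometric sequence with common ratio r = -4.
Next term = -1024 * -4 = 4096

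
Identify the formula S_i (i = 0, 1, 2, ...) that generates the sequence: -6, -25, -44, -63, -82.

Check differences: -25 - -6 = -19
-44 - -25 = -19
Common difference d = -19.
First term a = -6.
Formula: S_i = -6 - 19*i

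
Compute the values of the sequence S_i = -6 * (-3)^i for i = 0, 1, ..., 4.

This is a geometric sequence.
i=0: S_0 = -6 * (-3)^0 = -6
i=1: S_1 = -6 * (-3)^1 = 18
i=2: S_2 = -6 * (-3)^2 = -54
i=3: S_3 = -6 * (-3)^3 = 162
i=4: S_4 = -6 * (-3)^4 = -486
The first 5 terms are: [-6, 18, -54, 162, -486]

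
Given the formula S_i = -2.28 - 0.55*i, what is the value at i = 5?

S_5 = -2.28 + -0.55*5 = -2.28 + -2.75 = -5.03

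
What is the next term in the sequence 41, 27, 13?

Differences: 27 - 41 = -14
This is an arithmetic sequence with common difference d = -14.
Next term = 13 + -14 = -1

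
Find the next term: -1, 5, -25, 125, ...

Ratios: 5 / -1 = -5.0
This is a geometric sequence with common ratio r = -5.
Next term = 125 * -5 = -625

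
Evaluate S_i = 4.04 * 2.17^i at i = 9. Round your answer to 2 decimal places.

S_9 = 4.04 * 2.17^9 ≈ 4.04 * 1066.9341 ≈ 4310.41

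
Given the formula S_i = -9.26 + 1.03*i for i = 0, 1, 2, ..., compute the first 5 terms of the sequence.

This is an arithmetic sequence.
i=0: S_0 = -9.26 + 1.03*0 = -9.26
i=1: S_1 = -9.26 + 1.03*1 = -8.23
i=2: S_2 = -9.26 + 1.03*2 = -7.2
i=3: S_3 = -9.26 + 1.03*3 = -6.17
i=4: S_4 = -9.26 + 1.03*4 = -5.14
The first 5 terms are: [-9.26, -8.23, -7.2, -6.17, -5.14]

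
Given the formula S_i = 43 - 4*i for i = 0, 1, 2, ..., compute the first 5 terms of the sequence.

This is an arithmetic sequence.
i=0: S_0 = 43 + -4*0 = 43
i=1: S_1 = 43 + -4*1 = 39
i=2: S_2 = 43 + -4*2 = 35
i=3: S_3 = 43 + -4*3 = 31
i=4: S_4 = 43 + -4*4 = 27
The first 5 terms are: [43, 39, 35, 31, 27]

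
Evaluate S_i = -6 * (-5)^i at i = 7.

S_7 = -6 * (-5)^7 = -6 * -78125 = 468750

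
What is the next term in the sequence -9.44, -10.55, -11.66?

Differences: -10.55 - -9.44 = -1.11
This is an arithmetic sequence with common difference d = -1.11.
Next term = -11.66 + -1.11 = -12.77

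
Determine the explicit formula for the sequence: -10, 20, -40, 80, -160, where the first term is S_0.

Check ratios: 20 / -10 = -2.0
Common ratio r = -2.
First term a = -10.
Formula: S_i = -10 * (-2)^i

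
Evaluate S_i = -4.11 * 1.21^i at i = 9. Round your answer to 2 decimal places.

S_9 = -4.11 * 1.21^9 ≈ -4.11 * 5.5599 ≈ -22.85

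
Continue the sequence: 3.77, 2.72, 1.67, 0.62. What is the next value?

Differences: 2.72 - 3.77 = -1.05
This is an arithmetic sequence with common difference d = -1.05.
Next term = 0.62 + -1.05 = -0.43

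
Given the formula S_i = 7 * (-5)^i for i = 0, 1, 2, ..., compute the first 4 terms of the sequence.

This is a geometric sequence.
i=0: S_0 = 7 * (-5)^0 = 7
i=1: S_1 = 7 * (-5)^1 = -35
i=2: S_2 = 7 * (-5)^2 = 175
i=3: S_3 = 7 * (-5)^3 = -875
The first 4 terms are: [7, -35, 175, -875]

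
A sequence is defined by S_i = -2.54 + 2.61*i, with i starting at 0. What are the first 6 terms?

This is an arithmetic sequence.
i=0: S_0 = -2.54 + 2.61*0 = -2.54
i=1: S_1 = -2.54 + 2.61*1 = 0.07
i=2: S_2 = -2.54 + 2.61*2 = 2.68
i=3: S_3 = -2.54 + 2.61*3 = 5.29
i=4: S_4 = -2.54 + 2.61*4 = 7.9
i=5: S_5 = -2.54 + 2.61*5 = 10.51
The first 6 terms are: [-2.54, 0.07, 2.68, 5.29, 7.9, 10.51]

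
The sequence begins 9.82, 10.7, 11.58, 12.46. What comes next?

Differences: 10.7 - 9.82 = 0.88
This is an arithmetic sequence with common difference d = 0.88.
Next term = 12.46 + 0.88 = 13.34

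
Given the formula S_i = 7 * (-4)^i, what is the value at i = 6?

S_6 = 7 * (-4)^6 = 7 * 4096 = 28672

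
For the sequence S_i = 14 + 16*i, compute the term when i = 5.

S_5 = 14 + 16*5 = 14 + 80 = 94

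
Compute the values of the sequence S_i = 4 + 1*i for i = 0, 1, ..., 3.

This is an arithmetic sequence.
i=0: S_0 = 4 + 1*0 = 4
i=1: S_1 = 4 + 1*1 = 5
i=2: S_2 = 4 + 1*2 = 6
i=3: S_3 = 4 + 1*3 = 7
The first 4 terms are: [4, 5, 6, 7]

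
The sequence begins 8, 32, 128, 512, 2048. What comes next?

Ratios: 32 / 8 = 4.0
This is a geometric sequence with common ratio r = 4.
Next term = 2048 * 4 = 8192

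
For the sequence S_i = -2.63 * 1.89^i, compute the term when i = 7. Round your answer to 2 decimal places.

S_7 = -2.63 * 1.89^7 ≈ -2.63 * 86.1455 ≈ -226.56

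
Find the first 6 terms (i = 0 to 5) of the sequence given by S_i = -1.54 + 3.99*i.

This is an arithmetic sequence.
i=0: S_0 = -1.54 + 3.99*0 = -1.54
i=1: S_1 = -1.54 + 3.99*1 = 2.45
i=2: S_2 = -1.54 + 3.99*2 = 6.44
i=3: S_3 = -1.54 + 3.99*3 = 10.43
i=4: S_4 = -1.54 + 3.99*4 = 14.42
i=5: S_5 = -1.54 + 3.99*5 = 18.41
The first 6 terms are: [-1.54, 2.45, 6.44, 10.43, 14.42, 18.41]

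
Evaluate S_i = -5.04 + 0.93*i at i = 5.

S_5 = -5.04 + 0.93*5 = -5.04 + 4.65 = -0.39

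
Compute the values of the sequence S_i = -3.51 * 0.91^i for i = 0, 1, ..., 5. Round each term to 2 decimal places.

This is a geometric sequence.
i=0: S_0 = -3.51 * 0.91^0 = -3.51
i=1: S_1 = -3.51 * 0.91^1 ≈ -3.19
i=2: S_2 = -3.51 * 0.91^2 ≈ -2.91
i=3: S_3 = -3.51 * 0.91^3 ≈ -2.65
i=4: S_4 = -3.51 * 0.91^4 ≈ -2.41
i=5: S_5 = -3.51 * 0.91^5 ≈ -2.19
The first 6 terms are: [-3.51, -3.19, -2.91, -2.65, -2.41, -2.19]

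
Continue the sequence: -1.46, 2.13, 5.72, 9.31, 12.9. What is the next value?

Differences: 2.13 - -1.46 = 3.59
This is an arithmetic sequence with common difference d = 3.59.
Next term = 12.9 + 3.59 = 16.49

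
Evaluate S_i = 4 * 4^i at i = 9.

S_9 = 4 * 4^9 = 4 * 262144 = 1048576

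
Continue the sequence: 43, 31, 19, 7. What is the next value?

Differences: 31 - 43 = -12
This is an arithmetic sequence with common difference d = -12.
Next term = 7 + -12 = -5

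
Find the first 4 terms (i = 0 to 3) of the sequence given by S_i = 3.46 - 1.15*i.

This is an arithmetic sequence.
i=0: S_0 = 3.46 + -1.15*0 = 3.46
i=1: S_1 = 3.46 + -1.15*1 = 2.31
i=2: S_2 = 3.46 + -1.15*2 = 1.16
i=3: S_3 = 3.46 + -1.15*3 = 0.01
The first 4 terms are: [3.46, 2.31, 1.16, 0.01]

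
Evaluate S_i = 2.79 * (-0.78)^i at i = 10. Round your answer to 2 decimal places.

S_10 = 2.79 * (-0.78)^10 ≈ 2.79 * 0.0834 ≈ 0.23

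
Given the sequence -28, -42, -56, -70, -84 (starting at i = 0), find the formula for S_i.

Check differences: -42 - -28 = -14
-56 - -42 = -14
Common difference d = -14.
First term a = -28.
Formula: S_i = -28 - 14*i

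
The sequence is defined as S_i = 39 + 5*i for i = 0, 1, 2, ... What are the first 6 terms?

This is an arithmetic sequence.
i=0: S_0 = 39 + 5*0 = 39
i=1: S_1 = 39 + 5*1 = 44
i=2: S_2 = 39 + 5*2 = 49
i=3: S_3 = 39 + 5*3 = 54
i=4: S_4 = 39 + 5*4 = 59
i=5: S_5 = 39 + 5*5 = 64
The first 6 terms are: [39, 44, 49, 54, 59, 64]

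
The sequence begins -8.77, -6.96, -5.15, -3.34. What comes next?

Differences: -6.96 - -8.77 = 1.81
This is an arithmetic sequence with common difference d = 1.81.
Next term = -3.34 + 1.81 = -1.53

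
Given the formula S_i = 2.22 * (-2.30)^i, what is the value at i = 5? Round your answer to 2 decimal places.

S_5 = 2.22 * (-2.3)^5 ≈ 2.22 * -64.3634 ≈ -142.89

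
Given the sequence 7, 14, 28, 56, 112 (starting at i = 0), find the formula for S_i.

Check ratios: 14 / 7 = 2.0
Common ratio r = 2.
First term a = 7.
Formula: S_i = 7 * 2^i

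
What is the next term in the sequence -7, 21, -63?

Ratios: 21 / -7 = -3.0
This is a geometric sequence with common ratio r = -3.
Next term = -63 * -3 = 189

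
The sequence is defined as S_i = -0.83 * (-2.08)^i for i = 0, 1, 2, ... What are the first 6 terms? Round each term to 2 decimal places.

This is a geometric sequence.
i=0: S_0 = -0.83 * (-2.08)^0 = -0.83
i=1: S_1 = -0.83 * (-2.08)^1 ≈ 1.73
i=2: S_2 = -0.83 * (-2.08)^2 ≈ -3.59
i=3: S_3 = -0.83 * (-2.08)^3 ≈ 7.47
i=4: S_4 = -0.83 * (-2.08)^4 ≈ -15.54
i=5: S_5 = -0.83 * (-2.08)^5 ≈ 32.31
The first 6 terms are: [-0.83, 1.73, -3.59, 7.47, -15.54, 32.31]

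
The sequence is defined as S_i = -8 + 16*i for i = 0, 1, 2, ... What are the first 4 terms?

This is an arithmetic sequence.
i=0: S_0 = -8 + 16*0 = -8
i=1: S_1 = -8 + 16*1 = 8
i=2: S_2 = -8 + 16*2 = 24
i=3: S_3 = -8 + 16*3 = 40
The first 4 terms are: [-8, 8, 24, 40]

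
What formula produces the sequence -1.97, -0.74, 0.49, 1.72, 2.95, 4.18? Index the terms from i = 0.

Check differences: -0.74 - -1.97 = 1.23
0.49 - -0.74 = 1.23
Common difference d = 1.23.
First term a = -1.97.
Formula: S_i = -1.97 + 1.23*i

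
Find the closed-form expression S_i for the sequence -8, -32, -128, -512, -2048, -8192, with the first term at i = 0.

Check ratios: -32 / -8 = 4.0
Common ratio r = 4.
First term a = -8.
Formula: S_i = -8 * 4^i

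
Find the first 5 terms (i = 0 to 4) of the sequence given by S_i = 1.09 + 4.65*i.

This is an arithmetic sequence.
i=0: S_0 = 1.09 + 4.65*0 = 1.09
i=1: S_1 = 1.09 + 4.65*1 = 5.74
i=2: S_2 = 1.09 + 4.65*2 = 10.39
i=3: S_3 = 1.09 + 4.65*3 = 15.04
i=4: S_4 = 1.09 + 4.65*4 = 19.69
The first 5 terms are: [1.09, 5.74, 10.39, 15.04, 19.69]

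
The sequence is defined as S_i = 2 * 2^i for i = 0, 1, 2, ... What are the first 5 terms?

This is a geometric sequence.
i=0: S_0 = 2 * 2^0 = 2
i=1: S_1 = 2 * 2^1 = 4
i=2: S_2 = 2 * 2^2 = 8
i=3: S_3 = 2 * 2^3 = 16
i=4: S_4 = 2 * 2^4 = 32
The first 5 terms are: [2, 4, 8, 16, 32]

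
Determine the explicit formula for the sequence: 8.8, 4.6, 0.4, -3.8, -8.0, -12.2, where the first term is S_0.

Check differences: 4.6 - 8.8 = -4.2
0.4 - 4.6 = -4.2
Common difference d = -4.2.
First term a = 8.8.
Formula: S_i = 8.80 - 4.20*i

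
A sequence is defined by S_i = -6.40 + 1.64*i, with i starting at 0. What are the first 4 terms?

This is an arithmetic sequence.
i=0: S_0 = -6.4 + 1.64*0 = -6.4
i=1: S_1 = -6.4 + 1.64*1 = -4.76
i=2: S_2 = -6.4 + 1.64*2 = -3.12
i=3: S_3 = -6.4 + 1.64*3 = -1.48
The first 4 terms are: [-6.4, -4.76, -3.12, -1.48]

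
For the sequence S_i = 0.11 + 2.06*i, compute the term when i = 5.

S_5 = 0.11 + 2.06*5 = 0.11 + 10.3 = 10.41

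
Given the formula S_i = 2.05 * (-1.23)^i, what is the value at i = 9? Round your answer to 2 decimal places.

S_9 = 2.05 * (-1.23)^9 ≈ 2.05 * -6.4439 ≈ -13.21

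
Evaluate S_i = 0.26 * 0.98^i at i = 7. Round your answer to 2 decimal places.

S_7 = 0.26 * 0.98^7 ≈ 0.26 * 0.8681 ≈ 0.23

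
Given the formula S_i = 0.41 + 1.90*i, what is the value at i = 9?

S_9 = 0.41 + 1.9*9 = 0.41 + 17.1 = 17.51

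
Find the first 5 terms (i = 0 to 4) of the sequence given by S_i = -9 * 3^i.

This is a geometric sequence.
i=0: S_0 = -9 * 3^0 = -9
i=1: S_1 = -9 * 3^1 = -27
i=2: S_2 = -9 * 3^2 = -81
i=3: S_3 = -9 * 3^3 = -243
i=4: S_4 = -9 * 3^4 = -729
The first 5 terms are: [-9, -27, -81, -243, -729]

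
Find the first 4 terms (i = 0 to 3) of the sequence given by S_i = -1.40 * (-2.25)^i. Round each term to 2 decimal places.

This is a geometric sequence.
i=0: S_0 = -1.4 * (-2.25)^0 = -1.4
i=1: S_1 = -1.4 * (-2.25)^1 = 3.15
i=2: S_2 = -1.4 * (-2.25)^2 ≈ -7.09
i=3: S_3 = -1.4 * (-2.25)^3 ≈ 15.95
The first 4 terms are: [-1.4, 3.15, -7.09, 15.95]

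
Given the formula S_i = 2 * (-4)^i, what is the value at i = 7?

S_7 = 2 * (-4)^7 = 2 * -16384 = -32768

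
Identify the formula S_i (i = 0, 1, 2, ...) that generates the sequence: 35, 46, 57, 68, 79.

Check differences: 46 - 35 = 11
57 - 46 = 11
Common difference d = 11.
First term a = 35.
Formula: S_i = 35 + 11*i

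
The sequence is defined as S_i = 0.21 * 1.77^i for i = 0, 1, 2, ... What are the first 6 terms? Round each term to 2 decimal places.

This is a geometric sequence.
i=0: S_0 = 0.21 * 1.77^0 = 0.21
i=1: S_1 = 0.21 * 1.77^1 ≈ 0.37
i=2: S_2 = 0.21 * 1.77^2 ≈ 0.66
i=3: S_3 = 0.21 * 1.77^3 ≈ 1.16
i=4: S_4 = 0.21 * 1.77^4 ≈ 2.06
i=5: S_5 = 0.21 * 1.77^5 ≈ 3.65
The first 6 terms are: [0.21, 0.37, 0.66, 1.16, 2.06, 3.65]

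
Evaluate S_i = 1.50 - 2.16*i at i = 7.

S_7 = 1.5 + -2.16*7 = 1.5 + -15.12 = -13.62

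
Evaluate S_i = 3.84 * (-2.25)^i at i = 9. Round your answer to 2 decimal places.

S_9 = 3.84 * (-2.25)^9 ≈ 3.84 * -1477.8919 ≈ -5675.1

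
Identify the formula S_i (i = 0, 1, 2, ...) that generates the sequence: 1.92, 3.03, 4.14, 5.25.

Check differences: 3.03 - 1.92 = 1.11
4.14 - 3.03 = 1.11
Common difference d = 1.11.
First term a = 1.92.
Formula: S_i = 1.92 + 1.11*i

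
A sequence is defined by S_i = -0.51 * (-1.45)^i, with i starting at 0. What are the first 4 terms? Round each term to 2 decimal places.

This is a geometric sequence.
i=0: S_0 = -0.51 * (-1.45)^0 = -0.51
i=1: S_1 = -0.51 * (-1.45)^1 ≈ 0.74
i=2: S_2 = -0.51 * (-1.45)^2 ≈ -1.07
i=3: S_3 = -0.51 * (-1.45)^3 ≈ 1.55
The first 4 terms are: [-0.51, 0.74, -1.07, 1.55]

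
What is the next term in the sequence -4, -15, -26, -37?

Differences: -15 - -4 = -11
This is an arithmetic sequence with common difference d = -11.
Next term = -37 + -11 = -48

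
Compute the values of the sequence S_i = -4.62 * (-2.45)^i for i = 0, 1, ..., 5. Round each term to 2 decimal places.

This is a geometric sequence.
i=0: S_0 = -4.62 * (-2.45)^0 = -4.62
i=1: S_1 = -4.62 * (-2.45)^1 ≈ 11.32
i=2: S_2 = -4.62 * (-2.45)^2 ≈ -27.73
i=3: S_3 = -4.62 * (-2.45)^3 ≈ 67.94
i=4: S_4 = -4.62 * (-2.45)^4 ≈ -166.46
i=5: S_5 = -4.62 * (-2.45)^5 ≈ 407.82
The first 6 terms are: [-4.62, 11.32, -27.73, 67.94, -166.46, 407.82]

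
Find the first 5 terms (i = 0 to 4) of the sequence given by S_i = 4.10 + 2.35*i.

This is an arithmetic sequence.
i=0: S_0 = 4.1 + 2.35*0 = 4.1
i=1: S_1 = 4.1 + 2.35*1 = 6.45
i=2: S_2 = 4.1 + 2.35*2 = 8.8
i=3: S_3 = 4.1 + 2.35*3 = 11.15
i=4: S_4 = 4.1 + 2.35*4 = 13.5
The first 5 terms are: [4.1, 6.45, 8.8, 11.15, 13.5]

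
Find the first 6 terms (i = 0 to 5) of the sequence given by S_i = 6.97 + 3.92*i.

This is an arithmetic sequence.
i=0: S_0 = 6.97 + 3.92*0 = 6.97
i=1: S_1 = 6.97 + 3.92*1 = 10.89
i=2: S_2 = 6.97 + 3.92*2 = 14.81
i=3: S_3 = 6.97 + 3.92*3 = 18.73
i=4: S_4 = 6.97 + 3.92*4 = 22.65
i=5: S_5 = 6.97 + 3.92*5 = 26.57
The first 6 terms are: [6.97, 10.89, 14.81, 18.73, 22.65, 26.57]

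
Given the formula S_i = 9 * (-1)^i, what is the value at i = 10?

S_10 = 9 * (-1)^10 = 9 * 1 = 9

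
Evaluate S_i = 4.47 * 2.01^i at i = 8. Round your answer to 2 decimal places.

S_8 = 4.47 * 2.01^8 ≈ 4.47 * 266.421 ≈ 1190.9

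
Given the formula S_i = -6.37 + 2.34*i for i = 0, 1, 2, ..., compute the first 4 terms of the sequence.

This is an arithmetic sequence.
i=0: S_0 = -6.37 + 2.34*0 = -6.37
i=1: S_1 = -6.37 + 2.34*1 = -4.03
i=2: S_2 = -6.37 + 2.34*2 = -1.69
i=3: S_3 = -6.37 + 2.34*3 = 0.65
The first 4 terms are: [-6.37, -4.03, -1.69, 0.65]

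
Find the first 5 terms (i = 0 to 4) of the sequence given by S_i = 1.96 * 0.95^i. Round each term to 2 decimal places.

This is a geometric sequence.
i=0: S_0 = 1.96 * 0.95^0 = 1.96
i=1: S_1 = 1.96 * 0.95^1 ≈ 1.86
i=2: S_2 = 1.96 * 0.95^2 ≈ 1.77
i=3: S_3 = 1.96 * 0.95^3 ≈ 1.68
i=4: S_4 = 1.96 * 0.95^4 ≈ 1.6
The first 5 terms are: [1.96, 1.86, 1.77, 1.68, 1.6]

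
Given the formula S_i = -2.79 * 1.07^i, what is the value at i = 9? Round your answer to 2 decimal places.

S_9 = -2.79 * 1.07^9 ≈ -2.79 * 1.8385 ≈ -5.13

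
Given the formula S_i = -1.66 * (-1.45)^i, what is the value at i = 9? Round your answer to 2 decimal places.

S_9 = -1.66 * (-1.45)^9 ≈ -1.66 * -28.3343 ≈ 47.03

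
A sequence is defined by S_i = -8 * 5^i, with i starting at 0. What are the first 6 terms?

This is a geometric sequence.
i=0: S_0 = -8 * 5^0 = -8
i=1: S_1 = -8 * 5^1 = -40
i=2: S_2 = -8 * 5^2 = -200
i=3: S_3 = -8 * 5^3 = -1000
i=4: S_4 = -8 * 5^4 = -5000
i=5: S_5 = -8 * 5^5 = -25000
The first 6 terms are: [-8, -40, -200, -1000, -5000, -25000]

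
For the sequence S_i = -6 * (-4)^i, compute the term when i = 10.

S_10 = -6 * (-4)^10 = -6 * 1048576 = -6291456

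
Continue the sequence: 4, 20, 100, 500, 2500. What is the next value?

Ratios: 20 / 4 = 5.0
This is a geometric sequence with common ratio r = 5.
Next term = 2500 * 5 = 12500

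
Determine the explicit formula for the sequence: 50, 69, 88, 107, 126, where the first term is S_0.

Check differences: 69 - 50 = 19
88 - 69 = 19
Common difference d = 19.
First term a = 50.
Formula: S_i = 50 + 19*i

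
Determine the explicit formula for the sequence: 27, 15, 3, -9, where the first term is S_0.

Check differences: 15 - 27 = -12
3 - 15 = -12
Common difference d = -12.
First term a = 27.
Formula: S_i = 27 - 12*i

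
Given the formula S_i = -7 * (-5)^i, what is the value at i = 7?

S_7 = -7 * (-5)^7 = -7 * -78125 = 546875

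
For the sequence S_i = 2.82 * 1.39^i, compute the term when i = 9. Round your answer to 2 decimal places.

S_9 = 2.82 * 1.39^9 ≈ 2.82 * 19.3702 ≈ 54.62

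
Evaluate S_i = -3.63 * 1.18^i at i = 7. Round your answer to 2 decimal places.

S_7 = -3.63 * 1.18^7 ≈ -3.63 * 3.1855 ≈ -11.56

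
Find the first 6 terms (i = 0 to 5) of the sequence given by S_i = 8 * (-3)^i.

This is a geometric sequence.
i=0: S_0 = 8 * (-3)^0 = 8
i=1: S_1 = 8 * (-3)^1 = -24
i=2: S_2 = 8 * (-3)^2 = 72
i=3: S_3 = 8 * (-3)^3 = -216
i=4: S_4 = 8 * (-3)^4 = 648
i=5: S_5 = 8 * (-3)^5 = -1944
The first 6 terms are: [8, -24, 72, -216, 648, -1944]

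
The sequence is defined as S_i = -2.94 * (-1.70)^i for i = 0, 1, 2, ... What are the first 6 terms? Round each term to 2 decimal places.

This is a geometric sequence.
i=0: S_0 = -2.94 * (-1.7)^0 = -2.94
i=1: S_1 = -2.94 * (-1.7)^1 ≈ 5.0
i=2: S_2 = -2.94 * (-1.7)^2 ≈ -8.5
i=3: S_3 = -2.94 * (-1.7)^3 ≈ 14.44
i=4: S_4 = -2.94 * (-1.7)^4 ≈ -24.56
i=5: S_5 = -2.94 * (-1.7)^5 ≈ 41.74
The first 6 terms are: [-2.94, 5.0, -8.5, 14.44, -24.56, 41.74]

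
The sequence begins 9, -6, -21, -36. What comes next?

Differences: -6 - 9 = -15
This is an arithmetic sequence with common difference d = -15.
Next term = -36 + -15 = -51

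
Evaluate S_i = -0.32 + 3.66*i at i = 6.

S_6 = -0.32 + 3.66*6 = -0.32 + 21.96 = 21.64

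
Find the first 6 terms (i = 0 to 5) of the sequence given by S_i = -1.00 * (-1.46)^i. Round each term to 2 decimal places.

This is a geometric sequence.
i=0: S_0 = -1.0 * (-1.46)^0 = -1.0
i=1: S_1 = -1.0 * (-1.46)^1 = 1.46
i=2: S_2 = -1.0 * (-1.46)^2 ≈ -2.13
i=3: S_3 = -1.0 * (-1.46)^3 ≈ 3.11
i=4: S_4 = -1.0 * (-1.46)^4 ≈ -4.54
i=5: S_5 = -1.0 * (-1.46)^5 ≈ 6.63
The first 6 terms are: [-1.0, 1.46, -2.13, 3.11, -4.54, 6.63]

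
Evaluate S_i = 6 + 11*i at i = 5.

S_5 = 6 + 11*5 = 6 + 55 = 61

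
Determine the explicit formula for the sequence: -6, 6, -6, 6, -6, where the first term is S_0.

Check ratios: 6 / -6 = -1.0
Common ratio r = -1.
First term a = -6.
Formula: S_i = -6 * (-1)^i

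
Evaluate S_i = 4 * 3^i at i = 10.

S_10 = 4 * 3^10 = 4 * 59049 = 236196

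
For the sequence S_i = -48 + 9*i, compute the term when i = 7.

S_7 = -48 + 9*7 = -48 + 63 = 15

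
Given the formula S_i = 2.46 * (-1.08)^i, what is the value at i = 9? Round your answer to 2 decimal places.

S_9 = 2.46 * (-1.08)^9 ≈ 2.46 * -1.999 ≈ -4.92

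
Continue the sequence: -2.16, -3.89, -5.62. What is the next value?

Differences: -3.89 - -2.16 = -1.73
This is an arithmetic sequence with common difference d = -1.73.
Next term = -5.62 + -1.73 = -7.35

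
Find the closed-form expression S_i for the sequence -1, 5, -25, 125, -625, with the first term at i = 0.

Check ratios: 5 / -1 = -5.0
Common ratio r = -5.
First term a = -1.
Formula: S_i = -1 * (-5)^i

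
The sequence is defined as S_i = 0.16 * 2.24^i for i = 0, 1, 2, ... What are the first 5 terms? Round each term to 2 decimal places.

This is a geometric sequence.
i=0: S_0 = 0.16 * 2.24^0 = 0.16
i=1: S_1 = 0.16 * 2.24^1 ≈ 0.36
i=2: S_2 = 0.16 * 2.24^2 ≈ 0.8
i=3: S_3 = 0.16 * 2.24^3 ≈ 1.8
i=4: S_4 = 0.16 * 2.24^4 ≈ 4.03
The first 5 terms are: [0.16, 0.36, 0.8, 1.8, 4.03]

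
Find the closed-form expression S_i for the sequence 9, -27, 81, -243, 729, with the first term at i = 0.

Check ratios: -27 / 9 = -3.0
Common ratio r = -3.
First term a = 9.
Formula: S_i = 9 * (-3)^i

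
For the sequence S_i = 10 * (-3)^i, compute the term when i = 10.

S_10 = 10 * (-3)^10 = 10 * 59049 = 590490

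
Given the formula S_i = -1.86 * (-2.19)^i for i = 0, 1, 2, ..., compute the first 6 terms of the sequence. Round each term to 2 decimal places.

This is a geometric sequence.
i=0: S_0 = -1.86 * (-2.19)^0 = -1.86
i=1: S_1 = -1.86 * (-2.19)^1 ≈ 4.07
i=2: S_2 = -1.86 * (-2.19)^2 ≈ -8.92
i=3: S_3 = -1.86 * (-2.19)^3 ≈ 19.54
i=4: S_4 = -1.86 * (-2.19)^4 ≈ -42.78
i=5: S_5 = -1.86 * (-2.19)^5 ≈ 93.7
The first 6 terms are: [-1.86, 4.07, -8.92, 19.54, -42.78, 93.7]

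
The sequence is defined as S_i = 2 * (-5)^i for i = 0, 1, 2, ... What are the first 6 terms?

This is a geometric sequence.
i=0: S_0 = 2 * (-5)^0 = 2
i=1: S_1 = 2 * (-5)^1 = -10
i=2: S_2 = 2 * (-5)^2 = 50
i=3: S_3 = 2 * (-5)^3 = -250
i=4: S_4 = 2 * (-5)^4 = 1250
i=5: S_5 = 2 * (-5)^5 = -6250
The first 6 terms are: [2, -10, 50, -250, 1250, -6250]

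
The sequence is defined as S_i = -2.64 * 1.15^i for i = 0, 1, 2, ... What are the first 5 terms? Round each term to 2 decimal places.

This is a geometric sequence.
i=0: S_0 = -2.64 * 1.15^0 = -2.64
i=1: S_1 = -2.64 * 1.15^1 ≈ -3.04
i=2: S_2 = -2.64 * 1.15^2 ≈ -3.49
i=3: S_3 = -2.64 * 1.15^3 ≈ -4.02
i=4: S_4 = -2.64 * 1.15^4 ≈ -4.62
The first 5 terms are: [-2.64, -3.04, -3.49, -4.02, -4.62]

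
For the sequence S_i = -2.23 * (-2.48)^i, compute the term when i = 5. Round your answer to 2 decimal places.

S_5 = -2.23 * (-2.48)^5 ≈ -2.23 * -93.812 ≈ 209.2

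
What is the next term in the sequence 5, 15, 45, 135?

Ratios: 15 / 5 = 3.0
This is a geometric sequence with common ratio r = 3.
Next term = 135 * 3 = 405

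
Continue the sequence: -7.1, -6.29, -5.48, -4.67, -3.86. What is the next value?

Differences: -6.29 - -7.1 = 0.81
This is an arithmetic sequence with common difference d = 0.81.
Next term = -3.86 + 0.81 = -3.05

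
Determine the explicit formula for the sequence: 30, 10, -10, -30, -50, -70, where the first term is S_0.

Check differences: 10 - 30 = -20
-10 - 10 = -20
Common difference d = -20.
First term a = 30.
Formula: S_i = 30 - 20*i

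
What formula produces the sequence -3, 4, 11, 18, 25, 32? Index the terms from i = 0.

Check differences: 4 - -3 = 7
11 - 4 = 7
Common difference d = 7.
First term a = -3.
Formula: S_i = -3 + 7*i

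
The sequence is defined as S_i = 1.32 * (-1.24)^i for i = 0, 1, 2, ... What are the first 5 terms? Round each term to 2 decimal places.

This is a geometric sequence.
i=0: S_0 = 1.32 * (-1.24)^0 = 1.32
i=1: S_1 = 1.32 * (-1.24)^1 ≈ -1.64
i=2: S_2 = 1.32 * (-1.24)^2 ≈ 2.03
i=3: S_3 = 1.32 * (-1.24)^3 ≈ -2.52
i=4: S_4 = 1.32 * (-1.24)^4 ≈ 3.12
The first 5 terms are: [1.32, -1.64, 2.03, -2.52, 3.12]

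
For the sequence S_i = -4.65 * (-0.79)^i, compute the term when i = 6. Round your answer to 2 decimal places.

S_6 = -4.65 * (-0.79)^6 ≈ -4.65 * 0.2431 ≈ -1.13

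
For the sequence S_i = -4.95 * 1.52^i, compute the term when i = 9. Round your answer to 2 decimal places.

S_9 = -4.95 * 1.52^9 ≈ -4.95 * 43.3104 ≈ -214.39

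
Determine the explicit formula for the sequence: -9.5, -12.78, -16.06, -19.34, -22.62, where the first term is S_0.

Check differences: -12.78 - -9.5 = -3.28
-16.06 - -12.78 = -3.28
Common difference d = -3.28.
First term a = -9.5.
Formula: S_i = -9.50 - 3.28*i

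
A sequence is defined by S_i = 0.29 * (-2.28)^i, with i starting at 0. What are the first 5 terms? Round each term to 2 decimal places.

This is a geometric sequence.
i=0: S_0 = 0.29 * (-2.28)^0 = 0.29
i=1: S_1 = 0.29 * (-2.28)^1 ≈ -0.66
i=2: S_2 = 0.29 * (-2.28)^2 ≈ 1.51
i=3: S_3 = 0.29 * (-2.28)^3 ≈ -3.44
i=4: S_4 = 0.29 * (-2.28)^4 ≈ 7.84
The first 5 terms are: [0.29, -0.66, 1.51, -3.44, 7.84]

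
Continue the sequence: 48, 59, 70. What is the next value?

Differences: 59 - 48 = 11
This is an arithmetic sequence with common difference d = 11.
Next term = 70 + 11 = 81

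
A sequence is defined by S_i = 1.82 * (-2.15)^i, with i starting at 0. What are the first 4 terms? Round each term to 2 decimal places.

This is a geometric sequence.
i=0: S_0 = 1.82 * (-2.15)^0 = 1.82
i=1: S_1 = 1.82 * (-2.15)^1 ≈ -3.91
i=2: S_2 = 1.82 * (-2.15)^2 ≈ 8.41
i=3: S_3 = 1.82 * (-2.15)^3 ≈ -18.09
The first 4 terms are: [1.82, -3.91, 8.41, -18.09]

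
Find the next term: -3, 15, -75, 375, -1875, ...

Ratios: 15 / -3 = -5.0
This is a geometric sequence with common ratio r = -5.
Next term = -1875 * -5 = 9375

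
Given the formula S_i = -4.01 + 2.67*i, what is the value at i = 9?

S_9 = -4.01 + 2.67*9 = -4.01 + 24.03 = 20.02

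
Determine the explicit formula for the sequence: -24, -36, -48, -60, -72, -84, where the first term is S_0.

Check differences: -36 - -24 = -12
-48 - -36 = -12
Common difference d = -12.
First term a = -24.
Formula: S_i = -24 - 12*i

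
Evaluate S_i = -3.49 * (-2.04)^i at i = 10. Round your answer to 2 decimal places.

S_10 = -3.49 * (-2.04)^10 ≈ -3.49 * 1248.2503 ≈ -4356.39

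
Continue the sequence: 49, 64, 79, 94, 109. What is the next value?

Differences: 64 - 49 = 15
This is an arithmetic sequence with common difference d = 15.
Next term = 109 + 15 = 124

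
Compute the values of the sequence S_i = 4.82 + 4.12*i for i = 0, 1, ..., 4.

This is an arithmetic sequence.
i=0: S_0 = 4.82 + 4.12*0 = 4.82
i=1: S_1 = 4.82 + 4.12*1 = 8.94
i=2: S_2 = 4.82 + 4.12*2 = 13.06
i=3: S_3 = 4.82 + 4.12*3 = 17.18
i=4: S_4 = 4.82 + 4.12*4 = 21.3
The first 5 terms are: [4.82, 8.94, 13.06, 17.18, 21.3]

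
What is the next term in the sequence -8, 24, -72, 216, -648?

Ratios: 24 / -8 = -3.0
This is a geometric sequence with common ratio r = -3.
Next term = -648 * -3 = 1944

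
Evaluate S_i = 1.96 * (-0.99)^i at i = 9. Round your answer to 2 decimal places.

S_9 = 1.96 * (-0.99)^9 ≈ 1.96 * -0.9135 ≈ -1.79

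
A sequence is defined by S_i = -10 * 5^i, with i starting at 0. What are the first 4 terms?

This is a geometric sequence.
i=0: S_0 = -10 * 5^0 = -10
i=1: S_1 = -10 * 5^1 = -50
i=2: S_2 = -10 * 5^2 = -250
i=3: S_3 = -10 * 5^3 = -1250
The first 4 terms are: [-10, -50, -250, -1250]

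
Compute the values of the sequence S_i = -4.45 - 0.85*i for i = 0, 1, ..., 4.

This is an arithmetic sequence.
i=0: S_0 = -4.45 + -0.85*0 = -4.45
i=1: S_1 = -4.45 + -0.85*1 = -5.3
i=2: S_2 = -4.45 + -0.85*2 = -6.15
i=3: S_3 = -4.45 + -0.85*3 = -7.0
i=4: S_4 = -4.45 + -0.85*4 = -7.85
The first 5 terms are: [-4.45, -5.3, -6.15, -7.0, -7.85]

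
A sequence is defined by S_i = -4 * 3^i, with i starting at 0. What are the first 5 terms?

This is a geometric sequence.
i=0: S_0 = -4 * 3^0 = -4
i=1: S_1 = -4 * 3^1 = -12
i=2: S_2 = -4 * 3^2 = -36
i=3: S_3 = -4 * 3^3 = -108
i=4: S_4 = -4 * 3^4 = -324
The first 5 terms are: [-4, -12, -36, -108, -324]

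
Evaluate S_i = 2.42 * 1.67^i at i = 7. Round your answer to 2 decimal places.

S_7 = 2.42 * 1.67^7 ≈ 2.42 * 36.2256 ≈ 87.67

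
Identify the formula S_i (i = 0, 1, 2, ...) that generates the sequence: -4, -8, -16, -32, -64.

Check ratios: -8 / -4 = 2.0
Common ratio r = 2.
First term a = -4.
Formula: S_i = -4 * 2^i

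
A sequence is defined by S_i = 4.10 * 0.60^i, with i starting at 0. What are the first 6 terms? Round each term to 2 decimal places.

This is a geometric sequence.
i=0: S_0 = 4.1 * 0.6^0 = 4.1
i=1: S_1 = 4.1 * 0.6^1 = 2.46
i=2: S_2 = 4.1 * 0.6^2 ≈ 1.48
i=3: S_3 = 4.1 * 0.6^3 ≈ 0.89
i=4: S_4 = 4.1 * 0.6^4 ≈ 0.53
i=5: S_5 = 4.1 * 0.6^5 ≈ 0.32
The first 6 terms are: [4.1, 2.46, 1.48, 0.89, 0.53, 0.32]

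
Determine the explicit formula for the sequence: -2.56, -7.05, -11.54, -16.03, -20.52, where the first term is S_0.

Check differences: -7.05 - -2.56 = -4.49
-11.54 - -7.05 = -4.49
Common difference d = -4.49.
First term a = -2.56.
Formula: S_i = -2.56 - 4.49*i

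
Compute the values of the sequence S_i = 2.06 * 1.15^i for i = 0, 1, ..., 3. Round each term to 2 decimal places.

This is a geometric sequence.
i=0: S_0 = 2.06 * 1.15^0 = 2.06
i=1: S_1 = 2.06 * 1.15^1 ≈ 2.37
i=2: S_2 = 2.06 * 1.15^2 ≈ 2.72
i=3: S_3 = 2.06 * 1.15^3 ≈ 3.13
The first 4 terms are: [2.06, 2.37, 2.72, 3.13]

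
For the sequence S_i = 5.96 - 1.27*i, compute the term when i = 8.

S_8 = 5.96 + -1.27*8 = 5.96 + -10.16 = -4.2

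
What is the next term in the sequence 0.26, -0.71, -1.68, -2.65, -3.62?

Differences: -0.71 - 0.26 = -0.97
This is an arithmetic sequence with common difference d = -0.97.
Next term = -3.62 + -0.97 = -4.59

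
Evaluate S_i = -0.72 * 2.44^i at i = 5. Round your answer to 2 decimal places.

S_5 = -0.72 * 2.44^5 ≈ -0.72 * 86.4867 ≈ -62.27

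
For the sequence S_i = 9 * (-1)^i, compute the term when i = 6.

S_6 = 9 * (-1)^6 = 9 * 1 = 9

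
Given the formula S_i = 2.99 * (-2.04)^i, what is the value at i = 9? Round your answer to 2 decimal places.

S_9 = 2.99 * (-2.04)^9 ≈ 2.99 * -611.8874 ≈ -1829.54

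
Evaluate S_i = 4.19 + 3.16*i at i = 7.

S_7 = 4.19 + 3.16*7 = 4.19 + 22.12 = 26.31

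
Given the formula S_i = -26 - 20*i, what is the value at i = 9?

S_9 = -26 + -20*9 = -26 + -180 = -206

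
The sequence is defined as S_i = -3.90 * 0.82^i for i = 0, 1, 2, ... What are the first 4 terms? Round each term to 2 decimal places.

This is a geometric sequence.
i=0: S_0 = -3.9 * 0.82^0 = -3.9
i=1: S_1 = -3.9 * 0.82^1 ≈ -3.2
i=2: S_2 = -3.9 * 0.82^2 ≈ -2.62
i=3: S_3 = -3.9 * 0.82^3 ≈ -2.15
The first 4 terms are: [-3.9, -3.2, -2.62, -2.15]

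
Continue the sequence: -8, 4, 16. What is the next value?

Differences: 4 - -8 = 12
This is an arithmetic sequence with common difference d = 12.
Next term = 16 + 12 = 28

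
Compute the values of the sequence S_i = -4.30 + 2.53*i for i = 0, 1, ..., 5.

This is an arithmetic sequence.
i=0: S_0 = -4.3 + 2.53*0 = -4.3
i=1: S_1 = -4.3 + 2.53*1 = -1.77
i=2: S_2 = -4.3 + 2.53*2 = 0.76
i=3: S_3 = -4.3 + 2.53*3 = 3.29
i=4: S_4 = -4.3 + 2.53*4 = 5.82
i=5: S_5 = -4.3 + 2.53*5 = 8.35
The first 6 terms are: [-4.3, -1.77, 0.76, 3.29, 5.82, 8.35]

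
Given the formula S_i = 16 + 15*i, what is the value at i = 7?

S_7 = 16 + 15*7 = 16 + 105 = 121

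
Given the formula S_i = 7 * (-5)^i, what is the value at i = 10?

S_10 = 7 * (-5)^10 = 7 * 9765625 = 68359375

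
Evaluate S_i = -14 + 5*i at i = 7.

S_7 = -14 + 5*7 = -14 + 35 = 21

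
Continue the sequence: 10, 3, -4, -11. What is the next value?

Differences: 3 - 10 = -7
This is an arithmetic sequence with common difference d = -7.
Next term = -11 + -7 = -18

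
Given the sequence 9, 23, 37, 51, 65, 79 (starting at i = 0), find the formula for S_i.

Check differences: 23 - 9 = 14
37 - 23 = 14
Common difference d = 14.
First term a = 9.
Formula: S_i = 9 + 14*i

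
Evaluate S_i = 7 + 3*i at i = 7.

S_7 = 7 + 3*7 = 7 + 21 = 28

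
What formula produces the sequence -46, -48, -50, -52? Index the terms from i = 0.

Check differences: -48 - -46 = -2
-50 - -48 = -2
Common difference d = -2.
First term a = -46.
Formula: S_i = -46 - 2*i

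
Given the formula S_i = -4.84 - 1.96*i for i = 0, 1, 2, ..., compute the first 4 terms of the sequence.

This is an arithmetic sequence.
i=0: S_0 = -4.84 + -1.96*0 = -4.84
i=1: S_1 = -4.84 + -1.96*1 = -6.8
i=2: S_2 = -4.84 + -1.96*2 = -8.76
i=3: S_3 = -4.84 + -1.96*3 = -10.72
The first 4 terms are: [-4.84, -6.8, -8.76, -10.72]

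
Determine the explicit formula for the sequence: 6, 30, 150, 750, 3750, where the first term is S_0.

Check ratios: 30 / 6 = 5.0
Common ratio r = 5.
First term a = 6.
Formula: S_i = 6 * 5^i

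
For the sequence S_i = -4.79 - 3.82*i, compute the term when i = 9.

S_9 = -4.79 + -3.82*9 = -4.79 + -34.38 = -39.17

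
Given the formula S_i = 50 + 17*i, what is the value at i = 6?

S_6 = 50 + 17*6 = 50 + 102 = 152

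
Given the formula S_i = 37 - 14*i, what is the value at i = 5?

S_5 = 37 + -14*5 = 37 + -70 = -33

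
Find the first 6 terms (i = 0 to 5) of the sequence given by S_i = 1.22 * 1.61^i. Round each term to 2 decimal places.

This is a geometric sequence.
i=0: S_0 = 1.22 * 1.61^0 = 1.22
i=1: S_1 = 1.22 * 1.61^1 ≈ 1.96
i=2: S_2 = 1.22 * 1.61^2 ≈ 3.16
i=3: S_3 = 1.22 * 1.61^3 ≈ 5.09
i=4: S_4 = 1.22 * 1.61^4 ≈ 8.2
i=5: S_5 = 1.22 * 1.61^5 ≈ 13.2
The first 6 terms are: [1.22, 1.96, 3.16, 5.09, 8.2, 13.2]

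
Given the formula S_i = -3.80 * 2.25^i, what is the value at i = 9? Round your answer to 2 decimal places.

S_9 = -3.8 * 2.25^9 ≈ -3.8 * 1477.8919 ≈ -5615.99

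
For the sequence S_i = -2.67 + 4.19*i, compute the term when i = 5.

S_5 = -2.67 + 4.19*5 = -2.67 + 20.95 = 18.28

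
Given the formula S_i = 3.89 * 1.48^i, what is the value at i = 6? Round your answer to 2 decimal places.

S_6 = 3.89 * 1.48^6 ≈ 3.89 * 10.5092 ≈ 40.88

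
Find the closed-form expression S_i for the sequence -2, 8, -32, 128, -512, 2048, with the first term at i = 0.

Check ratios: 8 / -2 = -4.0
Common ratio r = -4.
First term a = -2.
Formula: S_i = -2 * (-4)^i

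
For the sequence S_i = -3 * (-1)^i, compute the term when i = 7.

S_7 = -3 * (-1)^7 = -3 * -1 = 3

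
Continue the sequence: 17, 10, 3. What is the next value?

Differences: 10 - 17 = -7
This is an arithmetic sequence with common difference d = -7.
Next term = 3 + -7 = -4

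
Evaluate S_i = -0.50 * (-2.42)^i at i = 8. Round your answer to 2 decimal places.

S_8 = -0.5 * (-2.42)^8 ≈ -0.5 * 1176.3131 ≈ -588.16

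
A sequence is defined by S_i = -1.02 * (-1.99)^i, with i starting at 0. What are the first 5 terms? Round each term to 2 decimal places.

This is a geometric sequence.
i=0: S_0 = -1.02 * (-1.99)^0 = -1.02
i=1: S_1 = -1.02 * (-1.99)^1 ≈ 2.03
i=2: S_2 = -1.02 * (-1.99)^2 ≈ -4.04
i=3: S_3 = -1.02 * (-1.99)^3 ≈ 8.04
i=4: S_4 = -1.02 * (-1.99)^4 ≈ -16.0
The first 5 terms are: [-1.02, 2.03, -4.04, 8.04, -16.0]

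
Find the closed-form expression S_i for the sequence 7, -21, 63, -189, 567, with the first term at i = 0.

Check ratios: -21 / 7 = -3.0
Common ratio r = -3.
First term a = 7.
Formula: S_i = 7 * (-3)^i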